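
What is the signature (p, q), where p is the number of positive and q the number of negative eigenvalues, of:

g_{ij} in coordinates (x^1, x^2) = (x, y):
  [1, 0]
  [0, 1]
The metric is diagonal, so its eigenvalues are the diagonal entries: 1, 1 (at a generic point, where coordinate-dependent entries are positive).
2 positive, 0 negative.
(2, 0) - Riemannian (positive definite)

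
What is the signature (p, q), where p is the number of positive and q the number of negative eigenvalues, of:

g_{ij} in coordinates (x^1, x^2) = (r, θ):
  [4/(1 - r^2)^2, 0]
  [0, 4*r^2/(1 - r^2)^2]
The metric is diagonal, so its eigenvalues are the diagonal entries: 4/(1 - r^2)^2, 4*r^2/(1 - r^2)^2 (at a generic point, where coordinate-dependent entries are positive).
2 positive, 0 negative.
(2, 0) - Riemannian (positive definite)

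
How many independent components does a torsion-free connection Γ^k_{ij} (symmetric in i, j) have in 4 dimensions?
Γ^k_{ij} has n choices for the upper index and n(n+1)/2 independent symmetric lower index pairs.
Total = 4 × 4×5/2 = 4 × 10 = 40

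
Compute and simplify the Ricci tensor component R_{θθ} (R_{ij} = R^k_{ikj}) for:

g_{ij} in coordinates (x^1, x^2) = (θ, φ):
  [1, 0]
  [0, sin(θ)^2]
Non-zero Christoffel symbols (Γ^k_{ij} = Γ^k_{ji}):
Γ^θ_{φ φ} = -sin(2*θ)/2
Γ^φ_{θ φ} = 1/tan(θ)
R^θ_{θ θ θ} = 0 (a repeated index in an antisymmetric pair)
R^φ_{θ φ θ} = ∂_φ Γ^φ_{θ θ} - ∂_θ Γ^φ_{θ φ} + Γ^φ_{φ m} Γ^m_{θ θ} - Γ^φ_{θ m} Γ^m_{θ φ}
  = (0) - (-1/sin(θ)^2) + (0) - (1/tan(θ)^2) = 1
R_{θθ} = R^θ_{θ θ θ} + R^φ_{θ φ θ} = (0) + (1) = 1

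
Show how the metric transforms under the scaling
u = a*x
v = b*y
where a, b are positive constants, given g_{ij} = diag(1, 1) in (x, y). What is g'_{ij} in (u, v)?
Invert the transformation: x = u/a, y = v/b
g'_{ij} = (∂x^k/∂x'^i)(∂x^l/∂x'^j) g_{kl}; with g_{kl} = δ_{kl} this is Σ_k (∂x^k/∂x'^i)(∂x^k/∂x'^j).
Jacobian: ∂x/∂u = 1/a, ∂x/∂v = 0, ∂y/∂u = 0, ∂y/∂v = 1/b
g'_{uu} = (1/a)(1/a) + (0)(0) = 1/a^2
g'_{uv} = (1/a)(0) + (0)(1/b) = 0
g'_{vv} = (0)(0) + (1/b)(1/b) = 1/b^2
g'_{ij} = diag(1/a^2, 1/b^2)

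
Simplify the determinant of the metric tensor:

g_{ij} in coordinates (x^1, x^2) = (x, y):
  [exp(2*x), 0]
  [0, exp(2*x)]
For a 2×2 metric: det(g) = g_{11}·g_{22} - g_{12}·g_{21}
= (exp(2*x))·(exp(2*x)) - (0)·(0)
= exp(4*x) - 0
det(g) = exp(4*x)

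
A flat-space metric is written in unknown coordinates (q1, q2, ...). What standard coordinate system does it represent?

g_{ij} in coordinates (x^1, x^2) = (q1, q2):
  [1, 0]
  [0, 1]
All components are constant and the metric is the identity, i.e. orthonormal rectilinear coordinates.
Cartesian (2D) coordinates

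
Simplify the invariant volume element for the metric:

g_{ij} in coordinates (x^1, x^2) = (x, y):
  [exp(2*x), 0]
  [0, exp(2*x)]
det(g) = exp(4*x)
√|det(g)| = exp(2*x)
Volume element: dV = exp(2*x) dx dy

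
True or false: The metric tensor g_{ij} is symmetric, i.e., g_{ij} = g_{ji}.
By definition the metric is a symmetric bilinear form, g_{ij} = g_{ji}.
True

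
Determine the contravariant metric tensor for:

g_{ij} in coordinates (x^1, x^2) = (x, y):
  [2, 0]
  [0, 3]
The metric is diagonal, so g^{ij} is diagonal with entries 1/g_{ii}: diag(1/2, 1/3).
g^{ij}:
  [1/2, 0]
  [0, 1/3]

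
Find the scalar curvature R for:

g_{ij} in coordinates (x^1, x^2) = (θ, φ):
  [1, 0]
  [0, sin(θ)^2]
Non-zero Christoffel symbols (Γ^k_{ij} = Γ^k_{ji}):
Γ^θ_{φ φ} = -sin(2*θ)/2
Γ^φ_{θ φ} = 1/tan(θ)
Ricci tensor (R_{ij} = R^k_{ikj}): R_{θθ} = 1, R_{θφ} = 0, R_{φφ} = sin(θ)^2
Inverse metric: g^{θθ} = 1, g^{φφ} = 1/sin(θ)^2
R = g^{ij} R_{ij} = (1)(1) + (1/sin(θ)^2)(sin(θ)^2) = 2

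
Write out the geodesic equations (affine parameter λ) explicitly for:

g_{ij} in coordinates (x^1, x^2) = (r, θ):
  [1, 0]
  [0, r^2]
Geodesic equation: d^2x^k/dλ^2 + Γ^k_{ij} (dx^i/dλ)(dx^j/dλ) = 0.
Non-zero Christoffel symbols:
Γ^r_{θ θ} = -r
Γ^θ_{r θ} = 1/r
Substituting (the symmetric pair Γ^k_{ij}, Γ^k_{ji} combines into a factor 2):
d^2r/dλ^2 - r (dθ/dλ)^2 = 0
d^2θ/dλ^2 + (2/r) (dr/dλ)(dθ/dλ) = 0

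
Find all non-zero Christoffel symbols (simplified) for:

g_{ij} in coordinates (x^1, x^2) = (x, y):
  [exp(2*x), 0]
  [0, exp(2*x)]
Using Γ^k_{ij} = (1/2) g^{km} (∂_i g_{mj} + ∂_j g_{mi} - ∂_m g_{ij}); the metric is diagonal, so only the m = k term contributes.
Non-zero symbols (using the symmetry Γ^k_{ij} = Γ^k_{ji}):
Γ^x_{x x} = (1/2) g^{xx} (∂_x g_{xx} + ∂_x g_{xx} - ∂_x g_{xx}) = (1/2)(exp(-2*x))((2*exp(2*x)) + (2*exp(2*x)) - (2*exp(2*x))) = 1
Γ^x_{y y} = (1/2) g^{xx} (∂_y g_{xy} + ∂_y g_{xy} - ∂_x g_{yy}) = (1/2)(exp(-2*x))((0) + (0) - (2*exp(2*x))) = -1
Γ^y_{x y} = (1/2) g^{yy} (∂_x g_{yy} + ∂_y g_{yx} - ∂_y g_{xy}) = (1/2)(exp(-2*x))((2*exp(2*x)) + (0) - (0)) = 1
All other Christoffel symbols are zero.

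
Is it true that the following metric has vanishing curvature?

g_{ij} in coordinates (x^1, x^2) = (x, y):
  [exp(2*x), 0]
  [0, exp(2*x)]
Non-zero Christoffel symbols:
Γ^x_{x x} = 1
Γ^x_{y y} = -1
Γ^y_{x y} = 1
Ricci tensor: R_{xx} = 0, R_{xy} = 0, R_{yy} = 0
All R_{ij} vanish; in 2 dimensions the Riemann tensor is fully determined by the Ricci tensor, so R^i_{jkl} = 0: the metric is flat (curvilinear coordinates on flat space).
Yes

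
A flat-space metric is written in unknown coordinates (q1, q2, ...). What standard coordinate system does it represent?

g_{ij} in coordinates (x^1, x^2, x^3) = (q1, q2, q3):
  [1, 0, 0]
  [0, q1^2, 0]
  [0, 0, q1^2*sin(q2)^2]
The line element ds^2 = dq1^2 + q1^2 dq2^2 + q1^2 sin(q2)^2 dq3^2 is dr^2 + r^2 dθ^2 + r^2 sin(θ)^2 dφ^2 with q1 = r, q2 = θ, q3 = φ.
spherical coordinates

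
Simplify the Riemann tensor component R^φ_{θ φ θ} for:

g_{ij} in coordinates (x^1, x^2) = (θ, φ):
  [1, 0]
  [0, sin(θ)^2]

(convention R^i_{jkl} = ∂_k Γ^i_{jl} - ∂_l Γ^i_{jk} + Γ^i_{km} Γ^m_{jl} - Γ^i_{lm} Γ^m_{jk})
Non-zero Christoffel symbols (Γ^k_{ij} = Γ^k_{ji}):
Γ^θ_{φ φ} = -sin(2*θ)/2
Γ^φ_{θ φ} = 1/tan(θ)
R^φ_{θ φ θ} = ∂_φ Γ^φ_{θ θ} - ∂_θ Γ^φ_{θ φ} + Γ^φ_{φ m} Γ^m_{θ θ} - Γ^φ_{θ m} Γ^m_{θ φ}
  = (0) - (-1/sin(θ)^2) + (0) - (1/tan(θ)^2) = 1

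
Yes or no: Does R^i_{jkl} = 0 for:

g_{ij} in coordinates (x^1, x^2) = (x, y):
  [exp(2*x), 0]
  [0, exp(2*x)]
Non-zero Christoffel symbols:
Γ^x_{x x} = 1
Γ^x_{y y} = -1
Γ^y_{x y} = 1
Ricci tensor: R_{xx} = 0, R_{xy} = 0, R_{yy} = 0
All R_{ij} vanish; in 2 dimensions the Riemann tensor is fully determined by the Ricci tensor, so R^i_{jkl} = 0: the metric is flat (curvilinear coordinates on flat space).
Yes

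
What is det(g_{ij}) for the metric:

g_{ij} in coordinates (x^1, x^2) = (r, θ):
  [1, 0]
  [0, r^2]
For a 2×2 metric: det(g) = g_{11}·g_{22} - g_{12}·g_{21}
= (1)·(r^2) - (0)·(0)
= r^2 - 0
det(g) = r^2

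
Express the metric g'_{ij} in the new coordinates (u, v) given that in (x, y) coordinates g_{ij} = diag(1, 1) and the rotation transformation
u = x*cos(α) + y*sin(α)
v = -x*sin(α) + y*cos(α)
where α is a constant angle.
Invert the transformation: x = u*cos(α) - v*sin(α), y = u*sin(α) + v*cos(α)
g'_{ij} = (∂x^k/∂x'^i)(∂x^l/∂x'^j) g_{kl}; with g_{kl} = δ_{kl} this is Σ_k (∂x^k/∂x'^i)(∂x^k/∂x'^j).
Jacobian: ∂x/∂u = cos(α), ∂x/∂v = -sin(α), ∂y/∂u = sin(α), ∂y/∂v = cos(α)
g'_{uu} = (cos(α))(cos(α)) + (sin(α))(sin(α)) = 1
g'_{uv} = (cos(α))(-sin(α)) + (sin(α))(cos(α)) = 0
g'_{vv} = (-sin(α))(-sin(α)) + (cos(α))(cos(α)) = 1
g'_{ij} = diag(1, 1)
The Euclidean metric is invariant under rotations.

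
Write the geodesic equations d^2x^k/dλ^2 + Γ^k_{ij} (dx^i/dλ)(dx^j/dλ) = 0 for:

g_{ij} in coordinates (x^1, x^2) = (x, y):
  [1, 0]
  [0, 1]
Geodesic equation: d^2x^k/dλ^2 + Γ^k_{ij} (dx^i/dλ)(dx^j/dλ) = 0.
All Christoffel symbols vanish, so the geodesics are straight lines:
d^2x/dλ^2 = 0
d^2y/dλ^2 = 0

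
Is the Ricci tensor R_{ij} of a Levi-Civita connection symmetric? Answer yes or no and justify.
R_{ij} = R^k_{ikj}; the pair symmetry R_{kilj} = R_{ljki} gives R_{ij} = R_{ji}.
Yes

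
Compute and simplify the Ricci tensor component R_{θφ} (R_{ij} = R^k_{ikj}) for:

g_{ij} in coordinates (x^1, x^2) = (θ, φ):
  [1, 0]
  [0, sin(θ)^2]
Non-zero Christoffel symbols (Γ^k_{ij} = Γ^k_{ji}):
Γ^θ_{φ φ} = -sin(2*θ)/2
Γ^φ_{θ φ} = 1/tan(θ)
R^θ_{θ θ φ} = 0 (a repeated index in an antisymmetric pair)
R^φ_{θ φ φ} = 0 (a repeated index in an antisymmetric pair)
R_{θφ} = R^θ_{θ θ φ} + R^φ_{θ φ φ} = (0) + (0) = 0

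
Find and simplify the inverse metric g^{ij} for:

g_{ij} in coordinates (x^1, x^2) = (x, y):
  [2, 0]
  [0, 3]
The metric is diagonal, so g^{ij} is diagonal with entries 1/g_{ii}: diag(1/2, 1/3).
g^{ij}:
  [1/2, 0]
  [0, 1/3]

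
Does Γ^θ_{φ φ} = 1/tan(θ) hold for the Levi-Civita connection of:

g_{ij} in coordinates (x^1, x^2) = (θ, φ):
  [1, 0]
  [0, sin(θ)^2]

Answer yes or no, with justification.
Γ^θ_{φ φ} = (1/2) g^{θθ} (∂_φ g_{θφ} + ∂_φ g_{θφ} - ∂_θ g_{φφ}) = (1/2)(1)((0) + (0) - (sin(2*θ))) = -sin(2*θ)/2
This differs from the proposed value 1/tan(θ).
No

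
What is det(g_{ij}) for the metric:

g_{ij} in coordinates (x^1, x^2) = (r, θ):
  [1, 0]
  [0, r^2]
For a 2×2 metric: det(g) = g_{11}·g_{22} - g_{12}·g_{21}
= (1)·(r^2) - (0)·(0)
= r^2 - 0
det(g) = r^2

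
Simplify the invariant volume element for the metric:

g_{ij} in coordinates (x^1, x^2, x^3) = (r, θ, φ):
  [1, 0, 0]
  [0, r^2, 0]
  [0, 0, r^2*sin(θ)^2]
det(g) = r^4*sin(θ)^2
√|det(g)| = r^2*sin(θ) (taking 0 < θ < π so that |sin(θ)| = sin(θ))
Volume element: dV = r^2*sin(θ) dr dθ dφ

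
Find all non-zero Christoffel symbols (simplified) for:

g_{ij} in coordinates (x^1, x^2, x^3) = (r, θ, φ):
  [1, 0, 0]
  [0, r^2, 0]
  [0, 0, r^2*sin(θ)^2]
Using Γ^k_{ij} = (1/2) g^{km} (∂_i g_{mj} + ∂_j g_{mi} - ∂_m g_{ij}); the metric is diagonal, so only the m = k term contributes.
Non-zero symbols (using the symmetry Γ^k_{ij} = Γ^k_{ji}):
Γ^r_{θ θ} = (1/2) g^{rr} (∂_θ g_{rθ} + ∂_θ g_{rθ} - ∂_r g_{θθ}) = (1/2)(1)((0) + (0) - (2*r)) = -r
Γ^r_{φ φ} = (1/2) g^{rr} (∂_φ g_{rφ} + ∂_φ g_{rφ} - ∂_r g_{φφ}) = (1/2)(1)((0) + (0) - (2*r*sin(θ)^2)) = -r*sin(θ)^2
Γ^θ_{r θ} = (1/2) g^{θθ} (∂_r g_{θθ} + ∂_θ g_{θr} - ∂_θ g_{rθ}) = (1/2)(1/r^2)((2*r) + (0) - (0)) = 1/r
Γ^θ_{φ φ} = (1/2) g^{θθ} (∂_φ g_{θφ} + ∂_φ g_{θφ} - ∂_θ g_{φφ}) = (1/2)(1/r^2)((0) + (0) - (r^2*sin(2*θ))) = -sin(2*θ)/2
Γ^φ_{r φ} = (1/2) g^{φφ} (∂_r g_{φφ} + ∂_φ g_{φr} - ∂_φ g_{rφ}) = (1/2)(1/(r^2*sin(θ)^2))((2*r*sin(θ)^2) + (0) - (0)) = 1/r
Γ^φ_{θ φ} = (1/2) g^{φφ} (∂_θ g_{φφ} + ∂_φ g_{φθ} - ∂_φ g_{θφ}) = (1/2)(1/(r^2*sin(θ)^2))((r^2*sin(2*θ)) + (0) - (0)) = 1/tan(θ)
All other Christoffel symbols are zero.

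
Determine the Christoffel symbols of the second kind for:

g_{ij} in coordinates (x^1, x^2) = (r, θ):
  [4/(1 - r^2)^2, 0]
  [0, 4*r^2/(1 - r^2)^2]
Using Γ^k_{ij} = (1/2) g^{km} (∂_i g_{mj} + ∂_j g_{mi} - ∂_m g_{ij}); the metric is diagonal, so only the m = k term contributes.
Non-zero symbols (using the symmetry Γ^k_{ij} = Γ^k_{ji}):
Γ^r_{r r} = (1/2) g^{rr} (∂_r g_{rr} + ∂_r g_{rr} - ∂_r g_{rr}) = (1/2)((1 - r^2)^2/4)((16*r/(1 - r^2)^3) + (16*r/(1 - r^2)^3) - (16*r/(1 - r^2)^3)) = 2*r/(1 - r^2)
Γ^r_{θ θ} = (1/2) g^{rr} (∂_θ g_{rθ} + ∂_θ g_{rθ} - ∂_r g_{θθ}) = (1/2)((1 - r^2)^2/4)((0) + (0) - (-8*(r^3 + r)/(r^2 - 1)^3)) = (r^3 + r)/(r^2 - 1)
Γ^θ_{r θ} = (1/2) g^{θθ} (∂_r g_{θθ} + ∂_θ g_{θr} - ∂_θ g_{rθ}) = (1/2)((1 - r^2)^2/(4*r^2))((-8*(r^3 + r)/(r^2 - 1)^3) + (0) - (0)) = (-r^2 - 1)/(r^3 - r)
All other Christoffel symbols are zero.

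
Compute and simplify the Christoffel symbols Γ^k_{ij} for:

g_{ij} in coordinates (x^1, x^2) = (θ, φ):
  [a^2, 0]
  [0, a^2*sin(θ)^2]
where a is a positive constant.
Using Γ^k_{ij} = (1/2) g^{km} (∂_i g_{mj} + ∂_j g_{mi} - ∂_m g_{ij}); the metric is diagonal, so only the m = k term contributes.
Non-zero symbols (using the symmetry Γ^k_{ij} = Γ^k_{ji}):
Γ^θ_{φ φ} = (1/2) g^{θθ} (∂_φ g_{θφ} + ∂_φ g_{θφ} - ∂_θ g_{φφ}) = (1/2)(1/a^2)((0) + (0) - (a^2*sin(2*θ))) = -sin(2*θ)/2
Γ^φ_{θ φ} = (1/2) g^{φφ} (∂_θ g_{φφ} + ∂_φ g_{φθ} - ∂_φ g_{θφ}) = (1/2)(1/(a^2*sin(θ)^2))((a^2*sin(2*θ)) + (0) - (0)) = 1/tan(θ)
All other Christoffel symbols are zero.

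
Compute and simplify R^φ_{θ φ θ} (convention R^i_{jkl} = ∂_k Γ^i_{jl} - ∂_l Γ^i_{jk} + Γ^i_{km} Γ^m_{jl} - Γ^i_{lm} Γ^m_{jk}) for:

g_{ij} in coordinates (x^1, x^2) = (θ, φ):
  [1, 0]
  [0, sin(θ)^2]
Non-zero Christoffel symbols (Γ^k_{ij} = Γ^k_{ji}):
Γ^θ_{φ φ} = -sin(2*θ)/2
Γ^φ_{θ φ} = 1/tan(θ)
R^φ_{θ φ θ} = ∂_φ Γ^φ_{θ θ} - ∂_θ Γ^φ_{θ φ} + Γ^φ_{φ m} Γ^m_{θ θ} - Γ^φ_{θ m} Γ^m_{θ φ}
  = (0) - (-1/sin(θ)^2) + (0) - (1/tan(θ)^2) = 1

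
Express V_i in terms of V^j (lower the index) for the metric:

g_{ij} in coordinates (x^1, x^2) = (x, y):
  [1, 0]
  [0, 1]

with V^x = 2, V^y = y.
V_i = g_{ij} V^j:
V_x = (1)(2) + (0)(y) = 2
V_y = (0)(2) + (1)(y) = y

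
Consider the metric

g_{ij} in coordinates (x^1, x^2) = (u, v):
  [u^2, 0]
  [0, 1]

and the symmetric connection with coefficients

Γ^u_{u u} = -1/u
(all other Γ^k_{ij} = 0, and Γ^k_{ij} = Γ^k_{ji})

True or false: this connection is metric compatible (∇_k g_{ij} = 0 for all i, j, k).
Using ∇_k g_{ij} = ∂_k g_{ij} - Γ^m_{ki} g_{mj} - Γ^m_{kj} g_{im}:
∇_u g_{uu} = (2*u) - (-u) - (-u) = 4*u ≠ 0
So the connection is not metric compatible (it is not the Levi-Civita connection).
False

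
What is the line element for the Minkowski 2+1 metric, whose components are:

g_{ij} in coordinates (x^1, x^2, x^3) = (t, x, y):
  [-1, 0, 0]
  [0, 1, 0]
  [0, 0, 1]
ds^2 = g_{ij} dx^i dx^j; only the non-zero components contribute.
ds^2 = -dt^2 + dx^2 + dy^2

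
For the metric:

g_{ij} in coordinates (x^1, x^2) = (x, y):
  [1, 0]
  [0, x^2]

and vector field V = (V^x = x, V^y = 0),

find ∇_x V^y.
Non-zero Christoffel symbols:
Γ^x_{y y} = -x
Γ^y_{x y} = 1/x
∇_x V^y = ∂_x V^y + Γ^y_{x j} V^j
  = (0) + (0)(x) + (1/x)(0)
  = 0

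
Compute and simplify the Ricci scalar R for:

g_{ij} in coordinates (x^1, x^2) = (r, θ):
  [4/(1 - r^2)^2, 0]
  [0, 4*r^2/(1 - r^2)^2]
Non-zero Christoffel symbols (Γ^k_{ij} = Γ^k_{ji}):
Γ^r_{r r} = 2*r/(1 - r^2)
Γ^r_{θ θ} = (r^3 + r)/(r^2 - 1)
Γ^θ_{r θ} = (-r^2 - 1)/(r^3 - r)
Ricci tensor (R_{ij} = R^k_{ikj}): R_{rr} = -4/(r^2 - 1)^2, R_{rθ} = 0, R_{θθ} = -4*r^2/(r^2 - 1)^2
Inverse metric: g^{rr} = (1 - r^2)^2/4, g^{θθ} = (1 - r^2)^2/(4*r^2)
R = g^{ij} R_{ij} = ((1 - r^2)^2/4)(-4/(r^2 - 1)^2) + ((1 - r^2)^2/(4*r^2))(-4*r^2/(r^2 - 1)^2) = -2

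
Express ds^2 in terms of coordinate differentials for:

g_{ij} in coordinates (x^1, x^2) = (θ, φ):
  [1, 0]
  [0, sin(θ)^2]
ds^2 = g_{ij} dx^i dx^j; only the non-zero components contribute.
ds^2 = dθ^2 + sin(θ)^2 dφ^2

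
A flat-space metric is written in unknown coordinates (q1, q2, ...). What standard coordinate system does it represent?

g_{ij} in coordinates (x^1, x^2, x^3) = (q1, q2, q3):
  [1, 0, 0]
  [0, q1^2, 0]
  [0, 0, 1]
The line element ds^2 = dq1^2 + q1^2 dq2^2 + dq3^2 is dr^2 + r^2 dθ^2 + dz^2 with q1 = r, q2 = θ, q3 = z.
cylindrical coordinates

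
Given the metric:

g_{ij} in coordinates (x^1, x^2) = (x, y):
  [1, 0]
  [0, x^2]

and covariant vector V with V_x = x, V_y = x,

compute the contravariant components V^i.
Inverse metric (diagonal): g^{xx} = 1, g^{yy} = 1/x^2
V^i = g^{ij} V_j:
V^x = (1)(x) + (0)(x) = x
V^y = (0)(x) + (1/x^2)(x) = 1/x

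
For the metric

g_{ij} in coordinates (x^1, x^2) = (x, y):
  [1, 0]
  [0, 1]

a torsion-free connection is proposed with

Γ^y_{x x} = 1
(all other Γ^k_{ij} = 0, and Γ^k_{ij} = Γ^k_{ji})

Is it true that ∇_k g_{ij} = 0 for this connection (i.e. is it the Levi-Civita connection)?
Using ∇_k g_{ij} = ∂_k g_{ij} - Γ^m_{ki} g_{mj} - Γ^m_{kj} g_{im}:
∇_x g_{xy} = (0) - (1) - (0) = -1 ≠ 0
So the connection is not metric compatible (it is not the Levi-Civita connection).
No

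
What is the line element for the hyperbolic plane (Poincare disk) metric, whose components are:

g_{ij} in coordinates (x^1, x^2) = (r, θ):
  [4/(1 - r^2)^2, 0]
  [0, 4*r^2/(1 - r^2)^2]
ds^2 = g_{ij} dx^i dx^j; only the non-zero components contribute.
ds^2 = (4/(1 - r^2)^2) dr^2 + (4*r^2/(1 - r^2)^2) dθ^2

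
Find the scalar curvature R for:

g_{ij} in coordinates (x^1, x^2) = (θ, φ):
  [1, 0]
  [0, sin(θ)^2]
Non-zero Christoffel symbols (Γ^k_{ij} = Γ^k_{ji}):
Γ^θ_{φ φ} = -sin(2*θ)/2
Γ^φ_{θ φ} = 1/tan(θ)
Ricci tensor (R_{ij} = R^k_{ikj}): R_{θθ} = 1, R_{θφ} = 0, R_{φφ} = sin(θ)^2
Inverse metric: g^{θθ} = 1, g^{φφ} = 1/sin(θ)^2
R = g^{ij} R_{ij} = (1)(1) + (1/sin(θ)^2)(sin(θ)^2) = 2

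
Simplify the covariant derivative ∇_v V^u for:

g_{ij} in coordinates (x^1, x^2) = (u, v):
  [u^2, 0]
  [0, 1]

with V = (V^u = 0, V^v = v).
Non-zero Christoffel symbols:
Γ^u_{u u} = 1/u
∇_v V^u = ∂_v V^u + Γ^u_{v j} V^j
  = (0) + (0)(0) + (0)(v)
  = 0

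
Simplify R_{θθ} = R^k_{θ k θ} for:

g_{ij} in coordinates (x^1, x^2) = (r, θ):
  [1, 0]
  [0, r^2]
Non-zero Christoffel symbols (Γ^k_{ij} = Γ^k_{ji}):
Γ^r_{θ θ} = -r
Γ^θ_{r θ} = 1/r
R^r_{θ r θ} = ∂_r Γ^r_{θ θ} - ∂_θ Γ^r_{θ r} + Γ^r_{r m} Γ^m_{θ θ} - Γ^r_{θ m} Γ^m_{θ r}
  = (-1) - (0) + (0) - (-1) = 0
R^θ_{θ θ θ} = 0 (a repeated index in an antisymmetric pair)
R_{θθ} = R^r_{θ r θ} + R^θ_{θ θ θ} = (0) + (0) = 0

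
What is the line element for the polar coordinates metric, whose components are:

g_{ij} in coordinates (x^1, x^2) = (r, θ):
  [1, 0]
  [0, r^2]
ds^2 = g_{ij} dx^i dx^j; only the non-zero components contribute.
ds^2 = dr^2 + r^2 dθ^2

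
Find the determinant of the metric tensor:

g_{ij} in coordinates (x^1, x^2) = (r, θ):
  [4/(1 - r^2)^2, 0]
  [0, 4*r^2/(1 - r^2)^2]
For a 2×2 metric: det(g) = g_{11}·g_{22} - g_{12}·g_{21}
= (4/(1 - r^2)^2)·(4*r^2/(1 - r^2)^2) - (0)·(0)
= 16*r^2/(1 - r^2)^4 - 0
det(g) = 16*r^2/(1 - r^2)^4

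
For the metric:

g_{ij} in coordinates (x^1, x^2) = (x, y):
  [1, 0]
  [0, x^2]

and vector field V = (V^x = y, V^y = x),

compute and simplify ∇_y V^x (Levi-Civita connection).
Non-zero Christoffel symbols:
Γ^x_{y y} = -x
Γ^y_{x y} = 1/x
∇_y V^x = ∂_y V^x + Γ^x_{y j} V^j
  = (1) + (0)(y) + (-x)(x)
  = 1 - x^2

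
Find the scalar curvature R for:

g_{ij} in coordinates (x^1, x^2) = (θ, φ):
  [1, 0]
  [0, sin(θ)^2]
Non-zero Christoffel symbols (Γ^k_{ij} = Γ^k_{ji}):
Γ^θ_{φ φ} = -sin(2*θ)/2
Γ^φ_{θ φ} = 1/tan(θ)
Ricci tensor (R_{ij} = R^k_{ikj}): R_{θθ} = 1, R_{θφ} = 0, R_{φφ} = sin(θ)^2
Inverse metric: g^{θθ} = 1, g^{φφ} = 1/sin(θ)^2
R = g^{ij} R_{ij} = (1)(1) + (1/sin(θ)^2)(sin(θ)^2) = 2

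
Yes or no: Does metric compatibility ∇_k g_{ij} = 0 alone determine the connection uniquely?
One also needs vanishing torsion; metric compatibility plus torsion-freeness singles out the Levi-Civita connection.
No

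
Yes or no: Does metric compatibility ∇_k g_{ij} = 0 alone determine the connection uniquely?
One also needs vanishing torsion; metric compatibility plus torsion-freeness singles out the Levi-Civita connection.
No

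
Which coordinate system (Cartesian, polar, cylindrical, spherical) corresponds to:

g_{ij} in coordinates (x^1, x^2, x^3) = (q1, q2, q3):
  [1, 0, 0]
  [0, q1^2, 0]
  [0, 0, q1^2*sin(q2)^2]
The line element ds^2 = dq1^2 + q1^2 dq2^2 + q1^2 sin(q2)^2 dq3^2 is dr^2 + r^2 dθ^2 + r^2 sin(θ)^2 dφ^2 with q1 = r, q2 = θ, q3 = φ.
spherical coordinates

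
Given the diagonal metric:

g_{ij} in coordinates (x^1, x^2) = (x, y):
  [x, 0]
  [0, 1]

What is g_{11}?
With x^1 = x, x^2 = y, g_{11} = g_{xx} is the row-1, column-1 entry of the matrix.
g_{11} = x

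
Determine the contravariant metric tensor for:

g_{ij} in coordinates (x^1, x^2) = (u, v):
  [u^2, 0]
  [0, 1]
The metric is diagonal, so g^{ij} is diagonal with entries 1/g_{ii}: diag(1/(u^2), 1).
g^{ij}:
  [1/u^2, 0]
  [0, 1]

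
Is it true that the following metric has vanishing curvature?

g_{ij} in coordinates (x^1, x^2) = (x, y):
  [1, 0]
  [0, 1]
All metric components are constant, so every Christoffel symbol vanishes and R^i_{jkl} = 0.
Yes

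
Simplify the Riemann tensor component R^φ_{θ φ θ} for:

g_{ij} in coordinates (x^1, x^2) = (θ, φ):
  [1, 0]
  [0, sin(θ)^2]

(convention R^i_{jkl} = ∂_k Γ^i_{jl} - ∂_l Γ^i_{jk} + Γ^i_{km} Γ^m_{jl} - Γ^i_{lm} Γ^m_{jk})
Non-zero Christoffel symbols (Γ^k_{ij} = Γ^k_{ji}):
Γ^θ_{φ φ} = -sin(2*θ)/2
Γ^φ_{θ φ} = 1/tan(θ)
R^φ_{θ φ θ} = ∂_φ Γ^φ_{θ θ} - ∂_θ Γ^φ_{θ φ} + Γ^φ_{φ m} Γ^m_{θ θ} - Γ^φ_{θ m} Γ^m_{θ φ}
  = (0) - (-1/sin(θ)^2) + (0) - (1/tan(θ)^2) = 1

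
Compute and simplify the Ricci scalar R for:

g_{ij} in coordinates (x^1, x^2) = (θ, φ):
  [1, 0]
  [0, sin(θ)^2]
Non-zero Christoffel symbols (Γ^k_{ij} = Γ^k_{ji}):
Γ^θ_{φ φ} = -sin(2*θ)/2
Γ^φ_{θ φ} = 1/tan(θ)
Ricci tensor (R_{ij} = R^k_{ikj}): R_{θθ} = 1, R_{θφ} = 0, R_{φφ} = sin(θ)^2
Inverse metric: g^{θθ} = 1, g^{φφ} = 1/sin(θ)^2
R = g^{ij} R_{ij} = (1)(1) + (1/sin(θ)^2)(sin(θ)^2) = 2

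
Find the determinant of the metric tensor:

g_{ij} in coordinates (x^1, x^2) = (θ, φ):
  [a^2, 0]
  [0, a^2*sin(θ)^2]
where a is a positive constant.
For a 2×2 metric: det(g) = g_{11}·g_{22} - g_{12}·g_{21}
= (a^2)·(a^2*sin(θ)^2) - (0)·(0)
= a^4*sin(θ)^2 - 0
det(g) = a^4*sin(θ)^2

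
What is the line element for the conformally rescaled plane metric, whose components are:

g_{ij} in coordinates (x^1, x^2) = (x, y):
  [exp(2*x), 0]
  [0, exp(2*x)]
ds^2 = g_{ij} dx^i dx^j; only the non-zero components contribute.
ds^2 = exp(2*x) dx^2 + exp(2*x) dy^2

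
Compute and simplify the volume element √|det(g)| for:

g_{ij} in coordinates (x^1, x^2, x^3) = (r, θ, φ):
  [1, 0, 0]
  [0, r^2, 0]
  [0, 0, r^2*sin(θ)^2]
det(g) = r^4*sin(θ)^2
√|det(g)| = r^2*sin(θ) (taking 0 < θ < π so that |sin(θ)| = sin(θ))
Volume element: dV = r^2*sin(θ) dr dθ dφ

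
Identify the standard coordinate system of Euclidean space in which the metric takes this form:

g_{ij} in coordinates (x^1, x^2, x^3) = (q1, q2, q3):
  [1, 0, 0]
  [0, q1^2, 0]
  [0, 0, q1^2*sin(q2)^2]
The line element ds^2 = dq1^2 + q1^2 dq2^2 + q1^2 sin(q2)^2 dq3^2 is dr^2 + r^2 dθ^2 + r^2 sin(θ)^2 dφ^2 with q1 = r, q2 = θ, q3 = φ.
spherical coordinates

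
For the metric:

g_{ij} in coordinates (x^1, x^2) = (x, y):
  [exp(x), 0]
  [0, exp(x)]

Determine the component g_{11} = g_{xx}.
With x^1 = x, x^2 = y, g_{11} = g_{xx} is the row-1, column-1 entry of the matrix.
g_{11} = exp(x)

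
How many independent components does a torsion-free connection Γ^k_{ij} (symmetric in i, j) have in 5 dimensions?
Γ^k_{ij} has n choices for the upper index and n(n+1)/2 independent symmetric lower index pairs.
Total = 5 × 5×6/2 = 5 × 15 = 75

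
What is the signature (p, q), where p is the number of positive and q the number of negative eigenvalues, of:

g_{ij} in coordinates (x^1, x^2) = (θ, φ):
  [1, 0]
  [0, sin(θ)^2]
The metric is diagonal, so its eigenvalues are the diagonal entries: 1, sin(θ)^2 (at a generic point, where coordinate-dependent entries are positive).
2 positive, 0 negative.
(2, 0) - Riemannian (positive definite)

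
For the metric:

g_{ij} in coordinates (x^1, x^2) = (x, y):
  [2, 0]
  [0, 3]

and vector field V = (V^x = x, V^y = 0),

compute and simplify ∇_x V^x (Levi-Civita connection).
All Christoffel symbols are zero.
∇_x V^x = ∂_x V^x + Γ^x_{x j} V^j
  = (1) + (0)(x) + (0)(0)
  = 1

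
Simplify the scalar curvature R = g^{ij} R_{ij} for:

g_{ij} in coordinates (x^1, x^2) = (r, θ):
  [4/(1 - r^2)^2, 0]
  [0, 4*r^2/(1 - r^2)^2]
Non-zero Christoffel symbols (Γ^k_{ij} = Γ^k_{ji}):
Γ^r_{r r} = 2*r/(1 - r^2)
Γ^r_{θ θ} = (r^3 + r)/(r^2 - 1)
Γ^θ_{r θ} = (-r^2 - 1)/(r^3 - r)
Ricci tensor (R_{ij} = R^k_{ikj}): R_{rr} = -4/(r^2 - 1)^2, R_{rθ} = 0, R_{θθ} = -4*r^2/(r^2 - 1)^2
Inverse metric: g^{rr} = (1 - r^2)^2/4, g^{θθ} = (1 - r^2)^2/(4*r^2)
R = g^{ij} R_{ij} = ((1 - r^2)^2/4)(-4/(r^2 - 1)^2) + ((1 - r^2)^2/(4*r^2))(-4*r^2/(r^2 - 1)^2) = -2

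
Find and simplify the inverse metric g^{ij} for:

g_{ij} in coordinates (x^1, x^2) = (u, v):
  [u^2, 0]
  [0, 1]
The metric is diagonal, so g^{ij} is diagonal with entries 1/g_{ii}: diag(1/(u^2), 1).
g^{ij}:
  [1/u^2, 0]
  [0, 1]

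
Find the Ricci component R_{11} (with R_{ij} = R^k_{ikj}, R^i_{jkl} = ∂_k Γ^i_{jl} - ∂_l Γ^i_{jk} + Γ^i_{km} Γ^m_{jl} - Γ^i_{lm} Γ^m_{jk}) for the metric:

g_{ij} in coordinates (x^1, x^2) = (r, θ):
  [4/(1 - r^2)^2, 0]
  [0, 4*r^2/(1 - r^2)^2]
Non-zero Christoffel symbols (Γ^k_{ij} = Γ^k_{ji}):
Γ^r_{r r} = 2*r/(1 - r^2)
Γ^r_{θ θ} = (r^3 + r)/(r^2 - 1)
Γ^θ_{r θ} = (-r^2 - 1)/(r^3 - r)
R^r_{r r r} = 0 (a repeated index in an antisymmetric pair)
R^θ_{r θ r} = ∂_θ Γ^θ_{r r} - ∂_r Γ^θ_{r θ} + Γ^θ_{θ m} Γ^m_{r r} - Γ^θ_{r m} Γ^m_{r θ}
  = (0) - ((r^4 + 4*r^2 - 1)/(r^3 - r)^2) + (2*(r^2 + 1)/(r^2 - 1)^2) - ((r^2 + 1)^2/(r^3 - r)^2) = -4/(r^2 - 1)^2
R_{rr} = R^r_{r r r} + R^θ_{r θ r} = (0) + (-4/(r^2 - 1)^2) = -4/(r^2 - 1)^2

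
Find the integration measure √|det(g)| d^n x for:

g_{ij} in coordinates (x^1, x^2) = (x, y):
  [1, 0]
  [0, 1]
det(g) = 1
√|det(g)| = 1
Volume element: dV = 1 dx dy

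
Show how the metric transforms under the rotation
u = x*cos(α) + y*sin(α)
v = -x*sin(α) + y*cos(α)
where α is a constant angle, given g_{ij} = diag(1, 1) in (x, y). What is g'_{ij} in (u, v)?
Invert the transformation: x = u*cos(α) - v*sin(α), y = u*sin(α) + v*cos(α)
g'_{ij} = (∂x^k/∂x'^i)(∂x^l/∂x'^j) g_{kl}; with g_{kl} = δ_{kl} this is Σ_k (∂x^k/∂x'^i)(∂x^k/∂x'^j).
Jacobian: ∂x/∂u = cos(α), ∂x/∂v = -sin(α), ∂y/∂u = sin(α), ∂y/∂v = cos(α)
g'_{uu} = (cos(α))(cos(α)) + (sin(α))(sin(α)) = 1
g'_{uv} = (cos(α))(-sin(α)) + (sin(α))(cos(α)) = 0
g'_{vv} = (-sin(α))(-sin(α)) + (cos(α))(cos(α)) = 1
g'_{ij} = diag(1, 1)
The Euclidean metric is invariant under rotations.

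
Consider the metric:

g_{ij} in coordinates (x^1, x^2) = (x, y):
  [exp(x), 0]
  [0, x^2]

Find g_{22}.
With x^1 = x, x^2 = y, g_{22} = g_{yy} is the row-2, column-2 entry of the matrix.
g_{22} = x^2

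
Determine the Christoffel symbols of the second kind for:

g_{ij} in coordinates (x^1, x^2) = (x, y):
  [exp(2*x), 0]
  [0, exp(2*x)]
Using Γ^k_{ij} = (1/2) g^{km} (∂_i g_{mj} + ∂_j g_{mi} - ∂_m g_{ij}); the metric is diagonal, so only the m = k term contributes.
Non-zero symbols (using the symmetry Γ^k_{ij} = Γ^k_{ji}):
Γ^x_{x x} = (1/2) g^{xx} (∂_x g_{xx} + ∂_x g_{xx} - ∂_x g_{xx}) = (1/2)(exp(-2*x))((2*exp(2*x)) + (2*exp(2*x)) - (2*exp(2*x))) = 1
Γ^x_{y y} = (1/2) g^{xx} (∂_y g_{xy} + ∂_y g_{xy} - ∂_x g_{yy}) = (1/2)(exp(-2*x))((0) + (0) - (2*exp(2*x))) = -1
Γ^y_{x y} = (1/2) g^{yy} (∂_x g_{yy} + ∂_y g_{yx} - ∂_y g_{xy}) = (1/2)(exp(-2*x))((2*exp(2*x)) + (0) - (0)) = 1
All other Christoffel symbols are zero.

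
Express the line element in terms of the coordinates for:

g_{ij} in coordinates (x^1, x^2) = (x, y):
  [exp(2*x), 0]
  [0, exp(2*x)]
ds^2 = g_{ij} dx^i dx^j; only the non-zero components contribute.
ds^2 = exp(2*x) dx^2 + exp(2*x) dy^2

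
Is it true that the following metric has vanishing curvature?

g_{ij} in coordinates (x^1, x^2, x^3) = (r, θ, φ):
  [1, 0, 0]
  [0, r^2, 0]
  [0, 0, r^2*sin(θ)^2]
Non-zero Christoffel symbols:
Γ^r_{θ θ} = -r
Γ^r_{φ φ} = -r*sin(θ)^2
Γ^θ_{r θ} = 1/r
Γ^θ_{φ φ} = -sin(2*θ)/2
Γ^φ_{r φ} = 1/r
Γ^φ_{θ φ} = 1/tan(θ)
Ricci tensor: R_{rr} = 0, R_{rθ} = 0, R_{rφ} = 0, R_{θθ} = 0, R_{θφ} = 0, R_{φφ} = 0
All R_{ij} vanish; in 3 dimensions the Riemann tensor is fully determined by the Ricci tensor, so R^i_{jkl} = 0: the metric is flat (curvilinear coordinates on flat space).
Yes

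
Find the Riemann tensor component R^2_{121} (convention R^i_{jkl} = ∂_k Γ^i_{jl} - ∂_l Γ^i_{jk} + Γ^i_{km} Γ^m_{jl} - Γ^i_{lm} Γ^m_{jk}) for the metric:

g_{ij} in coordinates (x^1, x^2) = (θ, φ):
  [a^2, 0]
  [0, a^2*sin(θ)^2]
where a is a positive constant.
Non-zero Christoffel symbols (Γ^k_{ij} = Γ^k_{ji}):
Γ^θ_{φ φ} = -sin(2*θ)/2
Γ^φ_{θ φ} = 1/tan(θ)
R^φ_{θ φ θ} = ∂_φ Γ^φ_{θ θ} - ∂_θ Γ^φ_{θ φ} + Γ^φ_{φ m} Γ^m_{θ θ} - Γ^φ_{θ m} Γ^m_{θ φ}
  = (0) - (-1/sin(θ)^2) + (0) - (1/tan(θ)^2) = 1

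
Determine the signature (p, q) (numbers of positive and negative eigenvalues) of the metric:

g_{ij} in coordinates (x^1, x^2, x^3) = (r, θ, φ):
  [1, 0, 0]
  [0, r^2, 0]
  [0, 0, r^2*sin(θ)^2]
The metric is diagonal, so its eigenvalues are the diagonal entries: 1, r^2, r^2*sin(θ)^2 (at a generic point, where coordinate-dependent entries are positive).
3 positive, 0 negative.
(3, 0) - Riemannian (positive definite)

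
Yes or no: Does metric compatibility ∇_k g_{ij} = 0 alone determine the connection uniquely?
One also needs vanishing torsion; metric compatibility plus torsion-freeness singles out the Levi-Civita connection.
No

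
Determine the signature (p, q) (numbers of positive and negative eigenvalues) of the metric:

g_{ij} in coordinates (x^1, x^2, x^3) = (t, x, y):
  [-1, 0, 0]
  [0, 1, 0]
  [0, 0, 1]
The metric is diagonal, so its eigenvalues are the diagonal entries: -1, 1, 1 (at a generic point, where coordinate-dependent entries are positive).
2 positive, 1 negative.
(2, 1) - Lorentzian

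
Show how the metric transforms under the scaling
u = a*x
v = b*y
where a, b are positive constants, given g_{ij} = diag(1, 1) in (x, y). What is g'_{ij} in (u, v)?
Invert the transformation: x = u/a, y = v/b
g'_{ij} = (∂x^k/∂x'^i)(∂x^l/∂x'^j) g_{kl}; with g_{kl} = δ_{kl} this is Σ_k (∂x^k/∂x'^i)(∂x^k/∂x'^j).
Jacobian: ∂x/∂u = 1/a, ∂x/∂v = 0, ∂y/∂u = 0, ∂y/∂v = 1/b
g'_{uu} = (1/a)(1/a) + (0)(0) = 1/a^2
g'_{uv} = (1/a)(0) + (0)(1/b) = 0
g'_{vv} = (0)(0) + (1/b)(1/b) = 1/b^2
g'_{ij} = diag(1/a^2, 1/b^2)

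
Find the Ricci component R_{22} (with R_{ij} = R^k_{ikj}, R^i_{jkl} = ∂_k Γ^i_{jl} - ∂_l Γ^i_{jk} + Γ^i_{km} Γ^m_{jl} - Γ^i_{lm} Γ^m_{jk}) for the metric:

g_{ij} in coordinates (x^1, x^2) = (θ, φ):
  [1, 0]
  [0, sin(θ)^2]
Non-zero Christoffel symbols (Γ^k_{ij} = Γ^k_{ji}):
Γ^θ_{φ φ} = -sin(2*θ)/2
Γ^φ_{θ φ} = 1/tan(θ)
R^θ_{φ θ φ} = ∂_θ Γ^θ_{φ φ} - ∂_φ Γ^θ_{φ θ} + Γ^θ_{θ m} Γ^m_{φ φ} - Γ^θ_{φ m} Γ^m_{φ θ}
  = (-cos(2*θ)) - (0) + (0) - (-cos(θ)^2) = sin(θ)^2
R^φ_{φ φ φ} = 0 (a repeated index in an antisymmetric pair)
R_{φφ} = R^θ_{φ θ φ} + R^φ_{φ φ φ} = (sin(θ)^2) + (0) = sin(θ)^2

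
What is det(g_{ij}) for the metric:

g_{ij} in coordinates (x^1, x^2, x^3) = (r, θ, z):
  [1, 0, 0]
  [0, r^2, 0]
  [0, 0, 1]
Diagonal metric: det(g) = g_{11}·g_{22}·g_{33}
= (1)·(r^2)·(1)
det(g) = r^2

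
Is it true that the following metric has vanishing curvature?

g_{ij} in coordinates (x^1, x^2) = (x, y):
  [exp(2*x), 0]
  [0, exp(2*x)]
Non-zero Christoffel symbols:
Γ^x_{x x} = 1
Γ^x_{y y} = -1
Γ^y_{x y} = 1
Ricci tensor: R_{xx} = 0, R_{xy} = 0, R_{yy} = 0
All R_{ij} vanish; in 2 dimensions the Riemann tensor is fully determined by the Ricci tensor, so R^i_{jkl} = 0: the metric is flat (curvilinear coordinates on flat space).
Yes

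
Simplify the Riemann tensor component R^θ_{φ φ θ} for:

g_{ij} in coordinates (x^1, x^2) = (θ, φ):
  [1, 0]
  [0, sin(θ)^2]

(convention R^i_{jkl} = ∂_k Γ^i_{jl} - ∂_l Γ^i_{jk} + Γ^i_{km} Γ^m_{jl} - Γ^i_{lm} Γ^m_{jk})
Non-zero Christoffel symbols (Γ^k_{ij} = Γ^k_{ji}):
Γ^θ_{φ φ} = -sin(2*θ)/2
Γ^φ_{θ φ} = 1/tan(θ)
R^θ_{φ φ θ} = ∂_φ Γ^θ_{φ θ} - ∂_θ Γ^θ_{φ φ} + Γ^θ_{φ m} Γ^m_{φ θ} - Γ^θ_{θ m} Γ^m_{φ φ}
  = (0) - (-cos(2*θ)) + (-cos(θ)^2) - (0) = -sin(θ)^2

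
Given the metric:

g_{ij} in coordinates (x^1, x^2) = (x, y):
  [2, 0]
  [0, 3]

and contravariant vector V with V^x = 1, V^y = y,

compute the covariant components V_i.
V_i = g_{ij} V^j:
V_x = (2)(1) + (0)(y) = 2
V_y = (0)(1) + (3)(y) = 3*y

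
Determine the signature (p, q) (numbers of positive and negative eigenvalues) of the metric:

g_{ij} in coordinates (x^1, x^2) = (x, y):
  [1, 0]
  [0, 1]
The metric is diagonal, so its eigenvalues are the diagonal entries: 1, 1 (at a generic point, where coordinate-dependent entries are positive).
2 positive, 0 negative.
(2, 0) - Riemannian (positive definite)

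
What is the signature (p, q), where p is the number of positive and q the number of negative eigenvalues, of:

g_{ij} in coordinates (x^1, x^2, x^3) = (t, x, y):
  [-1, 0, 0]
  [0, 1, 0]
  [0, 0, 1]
The metric is diagonal, so its eigenvalues are the diagonal entries: -1, 1, 1 (at a generic point, where coordinate-dependent entries are positive).
2 positive, 1 negative.
(2, 1) - Lorentzian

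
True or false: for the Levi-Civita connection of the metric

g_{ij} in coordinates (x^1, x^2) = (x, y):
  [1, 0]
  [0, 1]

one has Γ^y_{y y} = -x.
Γ^y_{y y} = (1/2) g^{yy} (∂_y g_{yy} + ∂_y g_{yy} - ∂_y g_{yy}) = (1/2)(1)((0) + (0) - (0)) = 0
This differs from the proposed value -x.
False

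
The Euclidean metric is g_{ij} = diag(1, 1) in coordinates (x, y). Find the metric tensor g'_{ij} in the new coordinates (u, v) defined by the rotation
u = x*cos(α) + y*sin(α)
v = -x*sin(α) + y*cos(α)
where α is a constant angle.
Invert the transformation: x = u*cos(α) - v*sin(α), y = u*sin(α) + v*cos(α)
g'_{ij} = (∂x^k/∂x'^i)(∂x^l/∂x'^j) g_{kl}; with g_{kl} = δ_{kl} this is Σ_k (∂x^k/∂x'^i)(∂x^k/∂x'^j).
Jacobian: ∂x/∂u = cos(α), ∂x/∂v = -sin(α), ∂y/∂u = sin(α), ∂y/∂v = cos(α)
g'_{uu} = (cos(α))(cos(α)) + (sin(α))(sin(α)) = 1
g'_{uv} = (cos(α))(-sin(α)) + (sin(α))(cos(α)) = 0
g'_{vv} = (-sin(α))(-sin(α)) + (cos(α))(cos(α)) = 1
g'_{ij} = diag(1, 1)
The Euclidean metric is invariant under rotations.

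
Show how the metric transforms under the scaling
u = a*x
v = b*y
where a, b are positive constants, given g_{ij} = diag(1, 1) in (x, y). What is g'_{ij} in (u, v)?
Invert the transformation: x = u/a, y = v/b
g'_{ij} = (∂x^k/∂x'^i)(∂x^l/∂x'^j) g_{kl}; with g_{kl} = δ_{kl} this is Σ_k (∂x^k/∂x'^i)(∂x^k/∂x'^j).
Jacobian: ∂x/∂u = 1/a, ∂x/∂v = 0, ∂y/∂u = 0, ∂y/∂v = 1/b
g'_{uu} = (1/a)(1/a) + (0)(0) = 1/a^2
g'_{uv} = (1/a)(0) + (0)(1/b) = 0
g'_{vv} = (0)(0) + (1/b)(1/b) = 1/b^2
g'_{ij} = diag(1/a^2, 1/b^2)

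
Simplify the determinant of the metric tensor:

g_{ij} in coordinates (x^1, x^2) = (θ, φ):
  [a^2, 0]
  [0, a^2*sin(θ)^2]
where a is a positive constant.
For a 2×2 metric: det(g) = g_{11}·g_{22} - g_{12}·g_{21}
= (a^2)·(a^2*sin(θ)^2) - (0)·(0)
= a^4*sin(θ)^2 - 0
det(g) = a^4*sin(θ)^2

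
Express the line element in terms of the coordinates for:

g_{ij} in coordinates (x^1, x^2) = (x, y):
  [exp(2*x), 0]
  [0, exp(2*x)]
ds^2 = g_{ij} dx^i dx^j; only the non-zero components contribute.
ds^2 = exp(2*x) dx^2 + exp(2*x) dy^2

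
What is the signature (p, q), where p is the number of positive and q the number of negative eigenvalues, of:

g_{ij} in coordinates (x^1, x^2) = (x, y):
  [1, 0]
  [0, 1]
The metric is diagonal, so its eigenvalues are the diagonal entries: 1, 1 (at a generic point, where coordinate-dependent entries are positive).
2 positive, 0 negative.
(2, 0) - Riemannian (positive definite)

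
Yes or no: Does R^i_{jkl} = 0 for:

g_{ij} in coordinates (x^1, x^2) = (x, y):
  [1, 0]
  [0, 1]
All metric components are constant, so every Christoffel symbol vanishes and R^i_{jkl} = 0.
Yes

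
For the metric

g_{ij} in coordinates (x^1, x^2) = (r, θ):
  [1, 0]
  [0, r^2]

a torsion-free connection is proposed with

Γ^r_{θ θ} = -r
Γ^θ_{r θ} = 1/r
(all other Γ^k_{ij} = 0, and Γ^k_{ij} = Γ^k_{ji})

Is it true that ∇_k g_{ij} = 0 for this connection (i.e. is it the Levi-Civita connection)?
Using ∇_k g_{ij} = ∂_k g_{ij} - Γ^m_{ki} g_{mj} - Γ^m_{kj} g_{im}:
e.g. ∇_r g_{θθ} = (2*r) - (r) - (r) = 0
Every component ∇_k g_{ij} vanishes: the connection is metric compatible.
Yes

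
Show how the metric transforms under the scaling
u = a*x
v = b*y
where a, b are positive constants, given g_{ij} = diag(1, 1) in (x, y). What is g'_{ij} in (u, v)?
Invert the transformation: x = u/a, y = v/b
g'_{ij} = (∂x^k/∂x'^i)(∂x^l/∂x'^j) g_{kl}; with g_{kl} = δ_{kl} this is Σ_k (∂x^k/∂x'^i)(∂x^k/∂x'^j).
Jacobian: ∂x/∂u = 1/a, ∂x/∂v = 0, ∂y/∂u = 0, ∂y/∂v = 1/b
g'_{uu} = (1/a)(1/a) + (0)(0) = 1/a^2
g'_{uv} = (1/a)(0) + (0)(1/b) = 0
g'_{vv} = (0)(0) + (1/b)(1/b) = 1/b^2
g'_{ij} = diag(1/a^2, 1/b^2)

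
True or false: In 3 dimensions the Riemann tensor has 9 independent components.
n^2(n^2-1)/12 = 9·8/12 = 6 independent components for n = 3.
False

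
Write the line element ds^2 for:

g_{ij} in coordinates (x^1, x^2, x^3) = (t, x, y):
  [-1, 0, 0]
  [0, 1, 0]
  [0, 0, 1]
ds^2 = g_{ij} dx^i dx^j; only the non-zero components contribute.
ds^2 = -dt^2 + dx^2 + dy^2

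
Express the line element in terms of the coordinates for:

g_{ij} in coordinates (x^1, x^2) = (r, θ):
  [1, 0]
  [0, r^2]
ds^2 = g_{ij} dx^i dx^j; only the non-zero components contribute.
ds^2 = dr^2 + r^2 dθ^2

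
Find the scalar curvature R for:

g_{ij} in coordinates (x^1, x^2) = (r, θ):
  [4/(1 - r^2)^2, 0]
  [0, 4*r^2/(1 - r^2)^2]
Non-zero Christoffel symbols (Γ^k_{ij} = Γ^k_{ji}):
Γ^r_{r r} = 2*r/(1 - r^2)
Γ^r_{θ θ} = (r^3 + r)/(r^2 - 1)
Γ^θ_{r θ} = (-r^2 - 1)/(r^3 - r)
Ricci tensor (R_{ij} = R^k_{ikj}): R_{rr} = -4/(r^2 - 1)^2, R_{rθ} = 0, R_{θθ} = -4*r^2/(r^2 - 1)^2
Inverse metric: g^{rr} = (1 - r^2)^2/4, g^{θθ} = (1 - r^2)^2/(4*r^2)
R = g^{ij} R_{ij} = ((1 - r^2)^2/4)(-4/(r^2 - 1)^2) + ((1 - r^2)^2/(4*r^2))(-4*r^2/(r^2 - 1)^2) = -2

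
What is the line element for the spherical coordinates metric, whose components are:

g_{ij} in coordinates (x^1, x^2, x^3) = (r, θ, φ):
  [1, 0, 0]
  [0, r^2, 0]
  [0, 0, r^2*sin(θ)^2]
ds^2 = g_{ij} dx^i dx^j; only the non-zero components contribute.
ds^2 = dr^2 + r^2 dθ^2 + r^2*sin(θ)^2 dφ^2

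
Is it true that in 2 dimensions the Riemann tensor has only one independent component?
The number of independent components is n^2(n^2-1)/12 = 4·3/12 = 1 for n = 2 (e.g. R_{1212}).
Yes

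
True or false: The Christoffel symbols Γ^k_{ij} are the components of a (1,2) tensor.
Under a change of coordinates Γ picks up an inhomogeneous term ∂²x/∂x'∂x'; e.g. Γ = 0 in Cartesian coordinates but Γ^r_{θθ} = -r in polar coordinates on the same flat plane.
False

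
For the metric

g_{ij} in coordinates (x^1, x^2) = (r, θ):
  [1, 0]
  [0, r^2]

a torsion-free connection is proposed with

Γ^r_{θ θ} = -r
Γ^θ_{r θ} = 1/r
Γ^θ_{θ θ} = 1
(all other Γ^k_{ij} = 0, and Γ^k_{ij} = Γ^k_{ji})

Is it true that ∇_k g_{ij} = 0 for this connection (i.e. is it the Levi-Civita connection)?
Using ∇_k g_{ij} = ∂_k g_{ij} - Γ^m_{ki} g_{mj} - Γ^m_{kj} g_{im}:
∇_θ g_{θθ} = (0) - (r^2) - (r^2) = -2*r^2 ≠ 0
So the connection is not metric compatible (it is not the Levi-Civita connection).
No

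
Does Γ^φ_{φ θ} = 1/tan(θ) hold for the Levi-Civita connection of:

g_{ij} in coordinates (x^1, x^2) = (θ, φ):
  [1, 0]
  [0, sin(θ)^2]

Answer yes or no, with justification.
Γ^φ_{φ θ} = (1/2) g^{φφ} (∂_φ g_{φθ} + ∂_θ g_{φφ} - ∂_φ g_{φθ}) = (1/2)(1/sin(θ)^2)((0) + (sin(2*θ)) - (0)) = 1/tan(θ)
This equals the proposed value 1/tan(θ).
Yes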